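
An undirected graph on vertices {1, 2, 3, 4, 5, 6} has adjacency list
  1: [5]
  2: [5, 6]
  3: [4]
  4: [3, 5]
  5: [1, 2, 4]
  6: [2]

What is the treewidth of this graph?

1

A width-1 tree decomposition is:
Bags: B1 = {4, 5}  B2 = {1, 5}  B3 = {2, 5}  B4 = {2, 6}  B5 = {3, 4}
Tree: B1–B2, B2–B3, B3–B4, B1–B5
The largest bag has 2 vertices, giving width 1; this decomposition certifies tw(G) ≤ 1. Since G has at least one edge (e.g. 4–5), it is not an edgeless graph, so tw(G) ≥ 1. Combining the bounds, tw(G) = 1.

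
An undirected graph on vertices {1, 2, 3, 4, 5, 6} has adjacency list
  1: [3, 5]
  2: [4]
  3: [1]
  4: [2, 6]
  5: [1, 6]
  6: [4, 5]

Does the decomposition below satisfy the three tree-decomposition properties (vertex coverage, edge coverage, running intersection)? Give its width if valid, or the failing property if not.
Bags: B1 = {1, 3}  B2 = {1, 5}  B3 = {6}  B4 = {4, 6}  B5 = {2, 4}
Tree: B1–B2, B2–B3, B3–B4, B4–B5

No — edge (5,6) lies in no bag.

A tree decomposition must satisfy three properties: every vertex lies in some bag; for every edge, both endpoints lie together in some bag; and for every vertex, the bags containing it form a connected subtree. Here edge (5,6) lies in no bag, so the decomposition is invalid.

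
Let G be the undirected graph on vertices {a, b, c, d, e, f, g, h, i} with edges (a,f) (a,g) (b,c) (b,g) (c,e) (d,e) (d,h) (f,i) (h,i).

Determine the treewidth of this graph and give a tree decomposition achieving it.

Every bag has size at most 3, so the width is 3 − 1 = 2 and tw(G) ≤ 2. For the lower bound, G contains the cycle e–c–b–g–a–f–i–h–d–e, so G is not a forest; only forests have treewidth ≤ 1, hence tw(G) ≥ 2. Therefore the treewidth is 2.

Treewidth 2.
One such decomposition:
Bags: B1 = {b, c, e}  B2 = {b, e, g}  B3 = {a, e, g}  B4 = {a, e, f}  B5 = {e, f, i}  B6 = {e, h, i}  B7 = {d, e, h}
Tree: B1–B2, B2–B3, B3–B4, B4–B5, B5–B6, B6–B7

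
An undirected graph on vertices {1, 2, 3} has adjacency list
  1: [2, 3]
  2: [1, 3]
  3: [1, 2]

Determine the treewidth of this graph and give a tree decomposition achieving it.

Treewidth 2.
Bags: B1 = {1, 2, 3}
Tree: (single bag)

A single bag containing all 3 vertices is trivially a valid decomposition of width 2. For the lower bound, the 3 vertices {1, 2, 3} are pairwise adjacent, and any tree decomposition puts a clique entirely inside one bag — forcing width ≥ 2. Hence tw(G) = 2 exactly.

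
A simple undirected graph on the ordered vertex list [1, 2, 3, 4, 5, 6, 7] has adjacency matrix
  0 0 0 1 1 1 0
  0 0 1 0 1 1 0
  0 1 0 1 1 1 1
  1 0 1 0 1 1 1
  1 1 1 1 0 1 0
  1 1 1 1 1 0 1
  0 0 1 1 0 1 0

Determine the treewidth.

A width-3 tree decomposition is:
Bags: B1 = {1, 4, 5, 6}  B2 = {3, 4, 5, 6}  B3 = {2, 3, 5, 6}  B4 = {3, 4, 6, 7}
Tree: B1–B2, B2–B3, B2–B4
Every bag has size at most 4, so the width is 4 − 1 = 3 and tw(G) ≤ 3. Conversely, {1, 4, 5, 6} is a clique of size 4, and the vertices of any clique must share a bag in every tree decomposition; so some bag has ≥ 4 vertices and tw(G) ≥ 3. Hence tw(G) = 3 exactly.

3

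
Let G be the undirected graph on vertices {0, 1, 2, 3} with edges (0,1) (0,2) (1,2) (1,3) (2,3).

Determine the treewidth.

A width-2 tree decomposition is:
Bags: B1 = {1, 2, 3}  B2 = {0, 1, 2}
Tree: B1–B2
The largest bag has 3 vertices, giving width 2; this decomposition certifies tw(G) ≤ 2. Conversely, {0, 1, 2} is a clique of size 3, and the vertices of any clique must share a bag in every tree decomposition; so some bag has ≥ 3 vertices and tw(G) ≥ 2. The upper and lower bounds meet at 2, so that is the treewidth.

2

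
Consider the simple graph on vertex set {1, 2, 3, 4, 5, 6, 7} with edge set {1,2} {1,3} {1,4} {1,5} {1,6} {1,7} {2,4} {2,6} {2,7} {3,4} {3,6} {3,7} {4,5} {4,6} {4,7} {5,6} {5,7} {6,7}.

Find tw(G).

A width-4 tree decomposition is:
Bags: B1 = {1, 3, 4, 6, 7}  B2 = {1, 2, 4, 6, 7}  B3 = {1, 4, 5, 6, 7}
Tree: B1–B2, B2–B3
Every bag has size at most 5, so the width is 5 − 1 = 4 and tw(G) ≤ 4. Conversely, {1, 2, 4, 6, 7} is a clique of size 5, and the vertices of any clique must share a bag in every tree decomposition; so some bag has ≥ 5 vertices and tw(G) ≥ 4. Hence tw(G) = 4 exactly.

4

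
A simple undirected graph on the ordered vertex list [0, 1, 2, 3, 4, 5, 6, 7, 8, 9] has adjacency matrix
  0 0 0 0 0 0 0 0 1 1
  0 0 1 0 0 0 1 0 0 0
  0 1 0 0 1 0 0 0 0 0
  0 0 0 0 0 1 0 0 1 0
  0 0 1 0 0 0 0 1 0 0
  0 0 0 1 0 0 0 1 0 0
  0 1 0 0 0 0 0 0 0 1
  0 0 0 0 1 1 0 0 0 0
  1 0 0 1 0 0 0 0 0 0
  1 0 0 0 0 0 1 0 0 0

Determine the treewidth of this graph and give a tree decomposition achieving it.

Every bag has size at most 3, so the width is 3 − 1 = 2 and tw(G) ≤ 2. Since 3–8–0–9–6–1–2–4–7–5–3 is a cycle in G, G is not acyclic. Forests are exactly the graphs of treewidth ≤ 1, so tw(G) ≥ 2. The upper and lower bounds meet at 2, so that is the treewidth.

Treewidth 2.
One such decomposition:
Bags: B1 = {0, 3, 8}  B2 = {0, 3, 9}  B3 = {3, 6, 9}  B4 = {1, 3, 6}  B5 = {1, 2, 3}  B6 = {2, 3, 4}  B7 = {3, 4, 7}  B8 = {3, 5, 7}
Tree: B1–B2, B2–B3, B3–B4, B4–B5, B5–B6, B6–B7, B7–B8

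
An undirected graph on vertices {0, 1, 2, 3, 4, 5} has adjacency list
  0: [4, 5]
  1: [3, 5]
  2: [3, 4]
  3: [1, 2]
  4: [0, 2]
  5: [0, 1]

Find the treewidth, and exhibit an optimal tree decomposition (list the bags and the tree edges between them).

Treewidth 2.
One optimal decomposition is:
Bags: B1 = {0, 1, 5}  B2 = {0, 1, 3}  B3 = {0, 2, 3}  B4 = {0, 2, 4}
Tree: B1–B2, B2–B3, B3–B4

Every bag has size at most 3, so the width is 3 − 1 = 2 and tw(G) ≤ 2. Since 0–5–1–3–2–4–0 is a cycle in G, G is not acyclic. Forests are exactly the graphs of treewidth ≤ 1, so tw(G) ≥ 2. Therefore the treewidth is 2.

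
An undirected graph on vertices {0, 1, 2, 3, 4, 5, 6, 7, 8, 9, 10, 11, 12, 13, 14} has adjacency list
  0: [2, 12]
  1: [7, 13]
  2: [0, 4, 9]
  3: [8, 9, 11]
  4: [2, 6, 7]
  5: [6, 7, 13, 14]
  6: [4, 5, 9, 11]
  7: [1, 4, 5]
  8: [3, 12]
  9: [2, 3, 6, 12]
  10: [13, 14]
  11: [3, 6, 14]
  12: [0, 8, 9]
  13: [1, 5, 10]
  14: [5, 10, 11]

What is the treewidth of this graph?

3

A width-3 tree decomposition is:
Bags: B1 = {0, 3, 8, 12}  B2 = {0, 3, 9, 12}  B3 = {0, 2, 3, 9}  B4 = {2, 3, 9, 11}  B5 = {2, 6, 9, 11}  B6 = {2, 4, 6, 11}  B7 = {4, 6, 11, 14}  B8 = {4, 5, 6, 14}  B9 = {4, 5, 7, 14}  B10 = {5, 7, 10, 14}  B11 = {5, 7, 10, 13}  B12 = {1, 7, 10, 13}
Tree: B1–B2, B2–B3, B3–B4, B4–B5, B5–B6, B6–B7, B7–B8, B8–B9, B9–B10, B10–B11, B11–B12
Each bag holds 4 vertices, so the decomposition has width 3, which upper-bounds the treewidth. For the lower bound: the 4 vertex sets {0,8,12}, {3}, {9}, {2,4,6,11} are disjoint, each induces a connected subgraph, and every pair is joined by at least one edge of G. Contracting each set to a single vertex therefore yields K_{4} as a minor, and since treewidth is minor-monotone, tw(G) ≥ tw(K_{4}) = 3. Therefore the treewidth is 3.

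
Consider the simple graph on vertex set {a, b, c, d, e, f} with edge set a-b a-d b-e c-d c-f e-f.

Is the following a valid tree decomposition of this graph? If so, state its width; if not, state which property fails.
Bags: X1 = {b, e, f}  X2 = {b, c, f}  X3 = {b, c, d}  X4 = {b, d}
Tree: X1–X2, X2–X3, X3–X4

A tree decomposition must satisfy three properties: every vertex lies in some bag; for every edge, both endpoints lie together in some bag; and for every vertex, the bags containing it form a connected subtree. Here vertex a appears in no bag, so the decomposition is invalid.

No — vertex a appears in no bag.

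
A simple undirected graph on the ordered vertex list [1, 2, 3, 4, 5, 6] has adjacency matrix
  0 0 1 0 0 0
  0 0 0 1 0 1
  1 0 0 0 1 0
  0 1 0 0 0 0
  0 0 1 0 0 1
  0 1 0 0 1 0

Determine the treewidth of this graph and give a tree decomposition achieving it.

Each bag holds 2 vertices, so the decomposition has width 1, which upper-bounds the treewidth. Since G has at least one edge (e.g. 4–2), it is not an edgeless graph, so tw(G) ≥ 1. Hence tw(G) = 1 exactly.

Treewidth 1.
One optimal decomposition is:
Bags: B1 = {2, 4}  B2 = {2, 6}  B3 = {5, 6}  B4 = {3, 5}  B5 = {1, 3}
Tree: B1–B2, B2–B3, B3–B4, B4–B5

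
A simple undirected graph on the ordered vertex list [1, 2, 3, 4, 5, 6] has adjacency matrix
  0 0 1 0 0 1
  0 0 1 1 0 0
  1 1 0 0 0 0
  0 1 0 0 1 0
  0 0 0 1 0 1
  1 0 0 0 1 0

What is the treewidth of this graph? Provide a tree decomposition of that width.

Every bag has size at most 3, so the width is 3 − 1 = 2 and tw(G) ≤ 2. The edges 4–2–3–1–6–5–4 form a cycle, so G is not a tree and its treewidth is at least 2. Combining the bounds, tw(G) = 2.

Treewidth 2.
Bags: B1 = {2, 3, 4}  B2 = {1, 3, 4}  B3 = {1, 4, 6}  B4 = {4, 5, 6}
Tree: B1–B2, B2–B3, B3–B4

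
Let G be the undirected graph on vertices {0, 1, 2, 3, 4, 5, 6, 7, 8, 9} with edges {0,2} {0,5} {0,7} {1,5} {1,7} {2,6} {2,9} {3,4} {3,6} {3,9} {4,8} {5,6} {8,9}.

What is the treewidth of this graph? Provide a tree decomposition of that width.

Each bag holds 3 vertices, so the decomposition has width 2, which upper-bounds the treewidth. Since 8–4–3–9–8 is a cycle in G, G is not acyclic. Forests are exactly the graphs of treewidth ≤ 1, so tw(G) ≥ 2. Hence tw(G) = 2 exactly.

Treewidth 2.
Bags: B1 = {4, 8, 9}  B2 = {3, 4, 9}  B3 = {2, 3, 9}  B4 = {2, 3, 6}  B5 = {0, 2, 6}  B6 = {0, 5, 6}  B7 = {0, 5, 7}  B8 = {1, 5, 7}
Tree: B1–B2, B2–B3, B3–B4, B4–B5, B5–B6, B6–B7, B7–B8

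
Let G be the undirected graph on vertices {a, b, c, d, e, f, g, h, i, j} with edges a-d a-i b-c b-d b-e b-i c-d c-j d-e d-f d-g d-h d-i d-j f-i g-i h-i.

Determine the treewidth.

2

A width-2 tree decomposition is:
Bags: B1 = {b, d, i}  B2 = {d, h, i}  B3 = {d, f, i}  B4 = {b, c, d}  B5 = {c, d, j}  B6 = {d, g, i}  B7 = {a, d, i}  B8 = {b, d, e}
Tree: B1–B2, B2–B3, B1–B4, B4–B5, B1–B6, B1–B7, B1–B8
Every bag has size at most 3, so the width is 3 − 1 = 2 and tw(G) ≤ 2. Conversely, {c, d, j} is a clique of size 3, and the vertices of any clique must share a bag in every tree decomposition; so some bag has ≥ 3 vertices and tw(G) ≥ 2. Therefore the treewidth is 2.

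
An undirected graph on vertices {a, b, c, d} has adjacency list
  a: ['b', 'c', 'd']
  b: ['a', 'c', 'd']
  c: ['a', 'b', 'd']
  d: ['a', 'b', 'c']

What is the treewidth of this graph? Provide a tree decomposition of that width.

A single bag containing all 4 vertices is trivially a valid decomposition of width 3. On the other hand G contains the 4-clique {a, b, c, d}. A clique must lie in a single bag of any decomposition, so no decomposition can have width below 3. The upper and lower bounds meet at 3, so that is the treewidth.

Treewidth 3.
One optimal decomposition is:
Bags: B1 = {a, b, c, d}
Tree: (single bag)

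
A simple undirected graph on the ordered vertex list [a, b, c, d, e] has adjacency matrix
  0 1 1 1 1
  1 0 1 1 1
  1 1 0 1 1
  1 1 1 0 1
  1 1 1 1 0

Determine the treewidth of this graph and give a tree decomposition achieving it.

Treewidth 4.
Bags: B1 = {a, b, c, d, e}
Tree: (single bag)

A single bag containing all 5 vertices is trivially a valid decomposition of width 4. For the lower bound, the 5 vertices {a, b, c, d, e} are pairwise adjacent, and any tree decomposition puts a clique entirely inside one bag — forcing width ≥ 4. Therefore the treewidth is 4.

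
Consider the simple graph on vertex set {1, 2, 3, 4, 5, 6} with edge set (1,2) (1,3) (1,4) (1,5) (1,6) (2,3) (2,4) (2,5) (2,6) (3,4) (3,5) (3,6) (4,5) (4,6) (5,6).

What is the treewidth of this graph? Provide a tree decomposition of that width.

A single bag containing all 6 vertices is trivially a valid decomposition of width 5. Conversely, {1, 2, 3, 4, 5, 6} is a clique of size 6, and the vertices of any clique must share a bag in every tree decomposition; so some bag has ≥ 6 vertices and tw(G) ≥ 5. The upper and lower bounds meet at 5, so that is the treewidth.

Treewidth 5.
One such decomposition:
Bags: B1 = {1, 2, 3, 4, 5, 6}
Tree: (single bag)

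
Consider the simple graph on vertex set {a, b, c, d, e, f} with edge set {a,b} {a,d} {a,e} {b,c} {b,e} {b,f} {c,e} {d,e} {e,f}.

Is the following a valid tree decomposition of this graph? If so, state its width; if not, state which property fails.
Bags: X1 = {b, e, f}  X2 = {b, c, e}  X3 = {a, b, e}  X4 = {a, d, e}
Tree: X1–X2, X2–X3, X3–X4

Yes; width 2.

Checking the three conditions: (i) the bags cover all of {a, b, c, d, e, f}; (ii) for each edge, some bag contains both endpoints; (iii) the bags containing any fixed vertex form a subtree. All hold, so the decomposition is valid with width 3 − 1 = 2.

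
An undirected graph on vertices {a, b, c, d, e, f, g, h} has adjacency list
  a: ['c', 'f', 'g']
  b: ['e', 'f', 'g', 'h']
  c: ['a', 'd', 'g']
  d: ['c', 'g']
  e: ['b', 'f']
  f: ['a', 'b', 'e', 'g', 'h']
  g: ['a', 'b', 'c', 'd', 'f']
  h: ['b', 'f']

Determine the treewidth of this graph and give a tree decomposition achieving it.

Treewidth 2.
One such decomposition:
Bags: B1 = {b, f, g}  B2 = {b, f, h}  B3 = {a, f, g}  B4 = {a, c, g}  B5 = {c, d, g}  B6 = {b, e, f}
Tree: B1–B2, B1–B3, B3–B4, B4–B5, B2–B6

Each bag holds 3 vertices, so the decomposition has width 2, which upper-bounds the treewidth. For the lower bound, the 3 vertices {c, d, g} are pairwise adjacent, and any tree decomposition puts a clique entirely inside one bag — forcing width ≥ 2. Therefore the treewidth is 2.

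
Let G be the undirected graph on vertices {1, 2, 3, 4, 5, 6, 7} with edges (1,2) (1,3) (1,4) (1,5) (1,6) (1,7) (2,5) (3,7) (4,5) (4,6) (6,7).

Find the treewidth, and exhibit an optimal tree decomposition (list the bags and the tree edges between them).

Treewidth 2.
One such decomposition:
Bags: B1 = {1, 4, 5}  B2 = {1, 4, 6}  B3 = {1, 6, 7}  B4 = {1, 3, 7}  B5 = {1, 2, 5}
Tree: B1–B2, B2–B3, B3–B4, B1–B5

The largest bag has 3 vertices, giving width 2; this decomposition certifies tw(G) ≤ 2. For the lower bound, the 3 vertices {1, 2, 5} are pairwise adjacent, and any tree decomposition puts a clique entirely inside one bag — forcing width ≥ 2. Hence tw(G) = 2 exactly.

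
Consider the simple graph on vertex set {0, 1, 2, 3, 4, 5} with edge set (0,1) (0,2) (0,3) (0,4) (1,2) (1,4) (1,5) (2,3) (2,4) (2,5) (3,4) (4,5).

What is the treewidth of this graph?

3

A width-3 tree decomposition is:
Bags: B1 = {0, 1, 2, 4}  B2 = {1, 2, 4, 5}  B3 = {0, 2, 3, 4}
Tree: B1–B2, B1–B3
Each bag holds 4 vertices, so the decomposition has width 3, which upper-bounds the treewidth. For the lower bound, the 4 vertices {0, 1, 2, 4} are pairwise adjacent, and any tree decomposition puts a clique entirely inside one bag — forcing width ≥ 3. Therefore the treewidth is 3.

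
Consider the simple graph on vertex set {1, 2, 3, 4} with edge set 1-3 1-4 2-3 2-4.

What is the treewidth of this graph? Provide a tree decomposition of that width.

Treewidth 2.
Bags: B1 = {1, 3, 4}  B2 = {2, 3, 4}
Tree: B1–B2

Every bag has size at most 3, so the width is 3 − 1 = 2 and tw(G) ≤ 2. The edges 4–1–3–2–4 form a cycle, so G is not a tree and its treewidth is at least 2. Therefore the treewidth is 2.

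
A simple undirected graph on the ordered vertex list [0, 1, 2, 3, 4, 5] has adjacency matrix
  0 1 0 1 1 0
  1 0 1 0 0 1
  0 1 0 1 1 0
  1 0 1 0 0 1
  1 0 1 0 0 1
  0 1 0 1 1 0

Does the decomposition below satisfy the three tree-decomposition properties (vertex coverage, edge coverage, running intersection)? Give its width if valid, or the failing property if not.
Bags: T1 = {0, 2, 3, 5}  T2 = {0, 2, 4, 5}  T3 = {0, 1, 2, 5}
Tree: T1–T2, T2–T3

Yes; width 3.

Every vertex of G appears in some bag (union = {0, 1, 2, 3, 4, 5}); every edge is covered by a bag; and for each vertex v the set of bags containing v is connected in the bag tree. The decomposition is therefore valid. The largest bag has 4 vertices, so the width is 3.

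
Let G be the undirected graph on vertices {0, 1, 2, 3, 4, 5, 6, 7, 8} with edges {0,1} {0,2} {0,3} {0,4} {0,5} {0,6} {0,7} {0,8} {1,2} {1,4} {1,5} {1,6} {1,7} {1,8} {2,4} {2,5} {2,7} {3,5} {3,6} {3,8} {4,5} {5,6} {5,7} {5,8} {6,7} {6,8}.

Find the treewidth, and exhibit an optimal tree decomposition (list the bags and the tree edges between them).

Treewidth 4.
Bags: B1 = {0, 1, 5, 6, 8}  B2 = {0, 3, 5, 6, 8}  B3 = {0, 1, 5, 6, 7}  B4 = {0, 1, 2, 5, 7}  B5 = {0, 1, 2, 4, 5}
Tree: B1–B2, B1–B3, B3–B4, B4–B5

Each bag holds 5 vertices, so the decomposition has width 4, which upper-bounds the treewidth. On the other hand G contains the 5-clique {0, 1, 5, 6, 8}. A clique must lie in a single bag of any decomposition, so no decomposition can have width below 4. The upper and lower bounds meet at 4, so that is the treewidth.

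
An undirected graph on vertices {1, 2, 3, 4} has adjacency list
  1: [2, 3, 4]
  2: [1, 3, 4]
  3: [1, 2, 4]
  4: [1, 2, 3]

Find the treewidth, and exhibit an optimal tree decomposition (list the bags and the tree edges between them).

Treewidth 3.
Bags: B1 = {1, 2, 3, 4}
Tree: (single bag)

A single bag containing all 4 vertices is trivially a valid decomposition of width 3. On the other hand G contains the 4-clique {1, 2, 3, 4}. A clique must lie in a single bag of any decomposition, so no decomposition can have width below 3. The upper and lower bounds meet at 3, so that is the treewidth.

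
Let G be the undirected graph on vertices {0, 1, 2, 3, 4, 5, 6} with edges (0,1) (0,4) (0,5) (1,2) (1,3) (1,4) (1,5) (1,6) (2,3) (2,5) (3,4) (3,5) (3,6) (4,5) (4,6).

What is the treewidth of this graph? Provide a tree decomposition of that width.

Treewidth 3.
Bags: B1 = {1, 3, 4, 5}  B2 = {1, 3, 4, 6}  B3 = {0, 1, 4, 5}  B4 = {1, 2, 3, 5}
Tree: B1–B2, B1–B3, B1–B4

Each bag holds 4 vertices, so the decomposition has width 3, which upper-bounds the treewidth. On the other hand G contains the 4-clique {0, 1, 4, 5}. A clique must lie in a single bag of any decomposition, so no decomposition can have width below 3. Combining the bounds, tw(G) = 3.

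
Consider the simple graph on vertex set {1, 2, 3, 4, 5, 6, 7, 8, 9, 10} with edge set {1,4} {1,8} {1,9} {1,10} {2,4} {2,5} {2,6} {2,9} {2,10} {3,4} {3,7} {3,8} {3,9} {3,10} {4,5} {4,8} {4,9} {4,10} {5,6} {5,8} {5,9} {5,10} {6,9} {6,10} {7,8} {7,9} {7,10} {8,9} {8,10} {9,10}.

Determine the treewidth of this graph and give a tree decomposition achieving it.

Treewidth 4.
Bags: B1 = {4, 5, 8, 9, 10}  B2 = {2, 4, 5, 9, 10}  B3 = {1, 4, 8, 9, 10}  B4 = {3, 4, 8, 9, 10}  B5 = {2, 5, 6, 9, 10}  B6 = {3, 7, 8, 9, 10}
Tree: B1–B2, B1–B3, B3–B4, B2–B5, B4–B6

Each bag holds 5 vertices, so the decomposition has width 4, which upper-bounds the treewidth. Conversely, {1, 4, 8, 9, 10} is a clique of size 5, and the vertices of any clique must share a bag in every tree decomposition; so some bag has ≥ 5 vertices and tw(G) ≥ 4. The upper and lower bounds meet at 4, so that is the treewidth.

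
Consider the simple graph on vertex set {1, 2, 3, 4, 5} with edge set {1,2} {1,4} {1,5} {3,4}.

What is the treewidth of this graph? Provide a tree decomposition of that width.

Treewidth 1.
One optimal decomposition is:
Bags: B1 = {1, 2}  B2 = {1, 4}  B3 = {1, 5}  B4 = {3, 4}
Tree: B1–B2, B1–B3, B2–B4

Each bag holds 2 vertices, so the decomposition has width 1, which upper-bounds the treewidth. Since G has at least one edge (e.g. 2–1), it is not an edgeless graph, so tw(G) ≥ 1. Hence tw(G) = 1 exactly.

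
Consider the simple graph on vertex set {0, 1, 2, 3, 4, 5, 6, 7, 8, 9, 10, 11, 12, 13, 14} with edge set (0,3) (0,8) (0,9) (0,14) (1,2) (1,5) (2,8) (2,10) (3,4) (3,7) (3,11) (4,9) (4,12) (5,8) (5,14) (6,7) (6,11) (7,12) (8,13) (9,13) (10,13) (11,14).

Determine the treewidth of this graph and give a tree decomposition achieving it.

Each bag holds 4 vertices, so the decomposition has width 3, which upper-bounds the treewidth. For the lower bound: the 4 vertex sets {6,7,12}, {11}, {3}, {0,4,9,14} are disjoint, each induces a connected subgraph, and every pair is joined by at least one edge of G. Contracting each set to a single vertex therefore yields K_{4} as a minor, and since treewidth is minor-monotone, tw(G) ≥ tw(K_{4}) = 3. Hence tw(G) = 3 exactly.

Treewidth 3.
One such decomposition:
Bags: B1 = {6, 7, 11, 12}  B2 = {3, 7, 11, 12}  B3 = {3, 4, 11, 12}  B4 = {3, 4, 11, 14}  B5 = {0, 3, 4, 14}  B6 = {0, 4, 9, 14}  B7 = {0, 5, 9, 14}  B8 = {0, 5, 8, 9}  B9 = {5, 8, 9, 13}  B10 = {1, 5, 8, 13}  B11 = {1, 2, 8, 13}  B12 = {1, 2, 10, 13}
Tree: B1–B2, B2–B3, B3–B4, B4–B5, B5–B6, B6–B7, B7–B8, B8–B9, B9–B10, B10–B11, B11–B12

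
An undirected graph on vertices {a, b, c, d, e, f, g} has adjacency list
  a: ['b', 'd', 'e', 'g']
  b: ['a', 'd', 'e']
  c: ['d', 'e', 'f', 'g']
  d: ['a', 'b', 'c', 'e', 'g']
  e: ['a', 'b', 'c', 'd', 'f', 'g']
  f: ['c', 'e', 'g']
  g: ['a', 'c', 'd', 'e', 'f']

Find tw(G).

A width-3 tree decomposition is:
Bags: B1 = {a, d, e, g}  B2 = {c, d, e, g}  B3 = {c, e, f, g}  B4 = {a, b, d, e}
Tree: B1–B2, B2–B3, B1–B4
Every bag has size at most 4, so the width is 4 − 1 = 3 and tw(G) ≤ 3. Conversely, {c, d, e, g} is a clique of size 4, and the vertices of any clique must share a bag in every tree decomposition; so some bag has ≥ 4 vertices and tw(G) ≥ 3. Therefore the treewidth is 3.

3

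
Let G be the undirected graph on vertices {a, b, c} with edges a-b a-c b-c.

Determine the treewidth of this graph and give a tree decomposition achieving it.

A single bag containing all 3 vertices is trivially a valid decomposition of width 2. For the lower bound, the 3 vertices {a, b, c} are pairwise adjacent, and any tree decomposition puts a clique entirely inside one bag — forcing width ≥ 2. Combining the bounds, tw(G) = 2.

Treewidth 2.
One optimal decomposition is:
Bags: B1 = {a, b, c}
Tree: (single bag)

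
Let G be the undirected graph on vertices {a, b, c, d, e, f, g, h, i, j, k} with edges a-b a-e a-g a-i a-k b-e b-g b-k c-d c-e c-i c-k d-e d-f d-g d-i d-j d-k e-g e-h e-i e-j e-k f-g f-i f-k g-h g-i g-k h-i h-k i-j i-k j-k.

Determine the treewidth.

4

A width-4 tree decomposition is:
Bags: B1 = {d, e, g, i, k}  B2 = {d, f, g, i, k}  B3 = {e, g, h, i, k}  B4 = {d, e, i, j, k}  B5 = {a, e, g, i, k}  B6 = {a, b, e, g, k}  B7 = {c, d, e, i, k}
Tree: B1–B2, B1–B3, B1–B4, B3–B5, B5–B6, B1–B7
Every bag has size at most 5, so the width is 5 − 1 = 4 and tw(G) ≤ 4. For the lower bound, the 5 vertices {a, b, e, g, k} are pairwise adjacent, and any tree decomposition puts a clique entirely inside one bag — forcing width ≥ 4. Hence tw(G) = 4 exactly.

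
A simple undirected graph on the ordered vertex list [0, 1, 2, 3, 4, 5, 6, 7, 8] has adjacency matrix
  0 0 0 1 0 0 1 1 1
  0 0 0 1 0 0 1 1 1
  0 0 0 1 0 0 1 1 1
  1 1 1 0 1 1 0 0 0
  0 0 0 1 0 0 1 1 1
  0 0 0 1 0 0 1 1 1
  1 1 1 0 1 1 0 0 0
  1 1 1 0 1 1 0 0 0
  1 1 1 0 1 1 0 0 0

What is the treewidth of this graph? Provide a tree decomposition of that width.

Each bag holds 5 vertices, so the decomposition has width 4, which upper-bounds the treewidth. For the lower bound: the 5 vertex sets {0,3}, {4,7}, {2,6}, {8}, {1} are disjoint, each induces a connected subgraph, and every pair is joined by at least one edge of G. Contracting each set to a single vertex therefore yields K_{5} as a minor, and since treewidth is minor-monotone, tw(G) ≥ tw(K_{5}) = 4. Combining the bounds, tw(G) = 4.

Treewidth 4.
One optimal decomposition is:
Bags: B1 = {0, 3, 6, 7, 8}  B2 = {3, 4, 6, 7, 8}  B3 = {2, 3, 6, 7, 8}  B4 = {1, 3, 6, 7, 8}  B5 = {3, 5, 6, 7, 8}
Tree: B1–B2, B2–B3, B3–B4, B4–B5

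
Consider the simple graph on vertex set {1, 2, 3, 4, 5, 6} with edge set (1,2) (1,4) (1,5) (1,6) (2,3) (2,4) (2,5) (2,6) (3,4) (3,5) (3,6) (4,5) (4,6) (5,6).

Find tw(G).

4

A width-4 tree decomposition is:
Bags: B1 = {2, 3, 4, 5, 6}  B2 = {1, 2, 4, 5, 6}
Tree: B1–B2
The largest bag has 5 vertices, giving width 4; this decomposition certifies tw(G) ≤ 4. For the lower bound, the 5 vertices {1, 2, 4, 5, 6} are pairwise adjacent, and any tree decomposition puts a clique entirely inside one bag — forcing width ≥ 4. Combining the bounds, tw(G) = 4.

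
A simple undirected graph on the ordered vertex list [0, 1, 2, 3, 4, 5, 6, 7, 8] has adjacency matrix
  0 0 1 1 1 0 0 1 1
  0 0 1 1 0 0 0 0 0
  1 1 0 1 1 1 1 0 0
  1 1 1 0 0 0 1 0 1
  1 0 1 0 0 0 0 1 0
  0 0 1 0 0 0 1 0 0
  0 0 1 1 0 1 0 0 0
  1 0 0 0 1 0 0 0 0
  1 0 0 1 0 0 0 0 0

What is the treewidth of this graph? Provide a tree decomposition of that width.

Each bag holds 3 vertices, so the decomposition has width 2, which upper-bounds the treewidth. For the lower bound, the 3 vertices {0, 3, 8} are pairwise adjacent, and any tree decomposition puts a clique entirely inside one bag — forcing width ≥ 2. The upper and lower bounds meet at 2, so that is the treewidth.

Treewidth 2.
One optimal decomposition is:
Bags: B1 = {0, 2, 3}  B2 = {2, 3, 6}  B3 = {0, 2, 4}  B4 = {1, 2, 3}  B5 = {2, 5, 6}  B6 = {0, 4, 7}  B7 = {0, 3, 8}
Tree: B1–B2, B1–B3, B2–B4, B2–B5, B3–B6, B1–B7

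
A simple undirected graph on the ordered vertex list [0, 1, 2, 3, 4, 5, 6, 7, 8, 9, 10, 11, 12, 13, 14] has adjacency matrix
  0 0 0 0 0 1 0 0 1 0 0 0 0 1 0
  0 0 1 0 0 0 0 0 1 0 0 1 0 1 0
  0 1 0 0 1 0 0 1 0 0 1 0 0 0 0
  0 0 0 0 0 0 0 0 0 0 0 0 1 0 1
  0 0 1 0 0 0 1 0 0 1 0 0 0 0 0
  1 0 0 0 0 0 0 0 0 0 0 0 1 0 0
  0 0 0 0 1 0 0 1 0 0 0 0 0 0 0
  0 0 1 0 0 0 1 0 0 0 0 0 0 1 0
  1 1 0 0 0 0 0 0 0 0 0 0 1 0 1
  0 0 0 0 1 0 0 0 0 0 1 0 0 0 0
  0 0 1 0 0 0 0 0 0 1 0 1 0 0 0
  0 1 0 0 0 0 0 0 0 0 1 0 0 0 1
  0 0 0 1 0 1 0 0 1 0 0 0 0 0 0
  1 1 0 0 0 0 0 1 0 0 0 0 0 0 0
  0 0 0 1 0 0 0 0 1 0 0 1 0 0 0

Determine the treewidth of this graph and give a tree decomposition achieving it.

Treewidth 3.
Bags: B1 = {3, 5, 12, 14}  B2 = {5, 8, 12, 14}  B3 = {0, 5, 8, 14}  B4 = {0, 8, 11, 14}  B5 = {0, 1, 8, 11}  B6 = {0, 1, 11, 13}  B7 = {1, 10, 11, 13}  B8 = {1, 2, 10, 13}  B9 = {2, 7, 10, 13}  B10 = {2, 7, 9, 10}  B11 = {2, 4, 7, 9}  B12 = {4, 6, 7, 9}
Tree: B1–B2, B2–B3, B3–B4, B4–B5, B5–B6, B6–B7, B7–B8, B8–B9, B9–B10, B10–B11, B11–B12

The largest bag has 4 vertices, giving width 3; this decomposition certifies tw(G) ≤ 3. For the lower bound: the 4 vertex sets {3,5,12}, {14}, {8}, {0,1,11,13} are disjoint, each induces a connected subgraph, and every pair is joined by at least one edge of G. Contracting each set to a single vertex therefore yields K_{4} as a minor, and since treewidth is minor-monotone, tw(G) ≥ tw(K_{4}) = 3. Therefore the treewidth is 3.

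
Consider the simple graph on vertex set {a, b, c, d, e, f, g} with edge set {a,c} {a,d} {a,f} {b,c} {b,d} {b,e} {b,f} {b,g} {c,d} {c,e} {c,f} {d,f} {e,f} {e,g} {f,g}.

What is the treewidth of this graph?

3

A width-3 tree decomposition is:
Bags: B1 = {b, c, d, f}  B2 = {b, c, e, f}  B3 = {b, e, f, g}  B4 = {a, c, d, f}
Tree: B1–B2, B2–B3, B1–B4
Every bag has size at most 4, so the width is 4 − 1 = 3 and tw(G) ≤ 3. For the lower bound, the 4 vertices {a, c, d, f} are pairwise adjacent, and any tree decomposition puts a clique entirely inside one bag — forcing width ≥ 3. The upper and lower bounds meet at 3, so that is the treewidth.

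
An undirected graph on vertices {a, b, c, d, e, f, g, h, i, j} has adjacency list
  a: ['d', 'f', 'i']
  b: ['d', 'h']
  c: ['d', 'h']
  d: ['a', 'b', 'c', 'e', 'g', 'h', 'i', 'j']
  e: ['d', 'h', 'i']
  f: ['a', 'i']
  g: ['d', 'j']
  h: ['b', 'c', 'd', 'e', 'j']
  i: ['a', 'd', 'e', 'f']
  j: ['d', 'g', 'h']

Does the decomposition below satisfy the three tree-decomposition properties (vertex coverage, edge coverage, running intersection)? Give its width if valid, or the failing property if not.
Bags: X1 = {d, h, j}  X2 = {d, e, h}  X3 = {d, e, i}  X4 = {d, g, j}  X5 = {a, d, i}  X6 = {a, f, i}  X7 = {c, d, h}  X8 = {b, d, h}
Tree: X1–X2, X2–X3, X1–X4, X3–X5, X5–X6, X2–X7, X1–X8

Vertex coverage: the bags together contain {a, b, c, d, e, f, g, h, i, j}, the full vertex set. Edge coverage: each edge of G has both endpoints in at least one bag. Running intersection: for every vertex, the bags containing it form a connected subtree. All three properties hold, so this is a valid tree decomposition of width max|bag| − 1 = 2, and hence tw(G) ≤ 2.

Yes; width 2.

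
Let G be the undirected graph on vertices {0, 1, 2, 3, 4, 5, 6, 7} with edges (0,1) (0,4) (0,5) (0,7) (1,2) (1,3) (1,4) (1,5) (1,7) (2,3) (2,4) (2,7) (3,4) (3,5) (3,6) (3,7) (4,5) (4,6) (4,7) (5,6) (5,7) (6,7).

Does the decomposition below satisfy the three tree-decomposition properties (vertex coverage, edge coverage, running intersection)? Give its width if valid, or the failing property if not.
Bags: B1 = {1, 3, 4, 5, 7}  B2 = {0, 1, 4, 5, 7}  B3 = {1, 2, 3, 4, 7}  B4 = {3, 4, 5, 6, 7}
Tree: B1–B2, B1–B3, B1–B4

Every vertex of G appears in some bag (union = {0, 1, 2, 3, 4, 5, 6, 7}); every edge is covered by a bag; and for each vertex v the set of bags containing v is connected in the bag tree. The decomposition is therefore valid. The largest bag has 5 vertices, so the width is 4.

Yes; width 4.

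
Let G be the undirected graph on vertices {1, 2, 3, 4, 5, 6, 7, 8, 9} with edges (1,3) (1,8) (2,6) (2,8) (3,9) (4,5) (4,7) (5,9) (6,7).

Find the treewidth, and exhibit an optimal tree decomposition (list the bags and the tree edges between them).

The largest bag has 3 vertices, giving width 2; this decomposition certifies tw(G) ≤ 2. Since 8–1–3–9–5–4–7–6–2–8 is a cycle in G, G is not acyclic. Forests are exactly the graphs of treewidth ≤ 1, so tw(G) ≥ 2. Hence tw(G) = 2 exactly.

Treewidth 2.
One optimal decomposition is:
Bags: B1 = {1, 3, 8}  B2 = {3, 8, 9}  B3 = {5, 8, 9}  B4 = {4, 5, 8}  B5 = {4, 7, 8}  B6 = {6, 7, 8}  B7 = {2, 6, 8}
Tree: B1–B2, B2–B3, B3–B4, B4–B5, B5–B6, B6–B7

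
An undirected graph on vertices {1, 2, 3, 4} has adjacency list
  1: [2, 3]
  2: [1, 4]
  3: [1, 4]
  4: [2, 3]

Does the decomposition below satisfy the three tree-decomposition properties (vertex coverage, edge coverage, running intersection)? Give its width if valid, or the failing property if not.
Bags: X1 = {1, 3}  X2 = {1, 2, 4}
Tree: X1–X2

A tree decomposition must satisfy three properties: every vertex lies in some bag; for every edge, both endpoints lie together in some bag; and for every vertex, the bags containing it form a connected subtree. Here edge (4,3) lies in no bag, so the decomposition is invalid.

No — edge (4,3) lies in no bag.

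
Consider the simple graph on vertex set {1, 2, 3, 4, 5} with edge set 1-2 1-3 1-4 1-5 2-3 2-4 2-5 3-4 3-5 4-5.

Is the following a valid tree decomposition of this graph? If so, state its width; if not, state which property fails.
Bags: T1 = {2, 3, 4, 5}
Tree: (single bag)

A tree decomposition must satisfy three properties: every vertex lies in some bag; for every edge, both endpoints lie together in some bag; and for every vertex, the bags containing it form a connected subtree. Here vertex 1 appears in no bag, so the decomposition is invalid.

No — vertex 1 appears in no bag.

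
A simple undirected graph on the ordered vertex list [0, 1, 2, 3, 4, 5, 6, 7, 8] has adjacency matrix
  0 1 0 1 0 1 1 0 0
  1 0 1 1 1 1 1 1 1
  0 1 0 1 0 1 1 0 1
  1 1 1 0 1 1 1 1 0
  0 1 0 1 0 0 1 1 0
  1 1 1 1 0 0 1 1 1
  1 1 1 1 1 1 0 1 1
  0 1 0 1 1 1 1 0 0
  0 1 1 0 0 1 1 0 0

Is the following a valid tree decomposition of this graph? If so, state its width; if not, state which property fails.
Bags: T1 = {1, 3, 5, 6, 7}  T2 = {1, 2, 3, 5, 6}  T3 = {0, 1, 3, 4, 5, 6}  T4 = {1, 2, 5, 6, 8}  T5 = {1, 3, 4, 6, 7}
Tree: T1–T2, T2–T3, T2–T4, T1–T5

No — bags containing vertex 4 are not connected in the tree.

A tree decomposition must satisfy three properties: every vertex lies in some bag; for every edge, both endpoints lie together in some bag; and for every vertex, the bags containing it form a connected subtree. Here bags containing vertex 4 are not connected in the tree, so the decomposition is invalid.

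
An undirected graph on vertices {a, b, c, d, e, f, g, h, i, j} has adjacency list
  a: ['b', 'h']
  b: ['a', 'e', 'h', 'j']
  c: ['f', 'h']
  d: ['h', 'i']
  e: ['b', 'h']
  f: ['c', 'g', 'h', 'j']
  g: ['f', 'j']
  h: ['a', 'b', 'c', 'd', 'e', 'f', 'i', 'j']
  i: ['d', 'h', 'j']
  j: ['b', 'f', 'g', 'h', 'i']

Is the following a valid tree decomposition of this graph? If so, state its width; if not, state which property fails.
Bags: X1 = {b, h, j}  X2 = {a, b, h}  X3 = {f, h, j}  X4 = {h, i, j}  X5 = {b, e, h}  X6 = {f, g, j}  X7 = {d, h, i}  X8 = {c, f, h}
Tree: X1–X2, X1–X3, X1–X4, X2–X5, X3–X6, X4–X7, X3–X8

Every vertex of G appears in some bag (union = {a, b, c, d, e, f, g, h, i, j}); every edge is covered by a bag; and for each vertex v the set of bags containing v is connected in the bag tree. The decomposition is therefore valid. The largest bag has 3 vertices, so the width is 2.

Yes; width 2.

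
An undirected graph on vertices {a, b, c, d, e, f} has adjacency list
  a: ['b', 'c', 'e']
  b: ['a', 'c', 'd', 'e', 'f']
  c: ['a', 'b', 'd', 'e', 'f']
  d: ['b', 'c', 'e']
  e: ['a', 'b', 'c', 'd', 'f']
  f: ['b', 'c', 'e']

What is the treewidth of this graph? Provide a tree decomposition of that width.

Each bag holds 4 vertices, so the decomposition has width 3, which upper-bounds the treewidth. For the lower bound, the 4 vertices {b, c, d, e} are pairwise adjacent, and any tree decomposition puts a clique entirely inside one bag — forcing width ≥ 3. Hence tw(G) = 3 exactly.

Treewidth 3.
One optimal decomposition is:
Bags: B1 = {a, b, c, e}  B2 = {b, c, e, f}  B3 = {b, c, d, e}
Tree: B1–B2, B2–B3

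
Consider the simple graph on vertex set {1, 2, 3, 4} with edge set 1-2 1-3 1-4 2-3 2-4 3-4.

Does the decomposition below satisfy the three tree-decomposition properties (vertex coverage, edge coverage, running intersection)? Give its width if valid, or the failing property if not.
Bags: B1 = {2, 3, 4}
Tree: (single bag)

A tree decomposition must satisfy three properties: every vertex lies in some bag; for every edge, both endpoints lie together in some bag; and for every vertex, the bags containing it form a connected subtree. Here vertex 1 appears in no bag, so the decomposition is invalid.

No — vertex 1 appears in no bag.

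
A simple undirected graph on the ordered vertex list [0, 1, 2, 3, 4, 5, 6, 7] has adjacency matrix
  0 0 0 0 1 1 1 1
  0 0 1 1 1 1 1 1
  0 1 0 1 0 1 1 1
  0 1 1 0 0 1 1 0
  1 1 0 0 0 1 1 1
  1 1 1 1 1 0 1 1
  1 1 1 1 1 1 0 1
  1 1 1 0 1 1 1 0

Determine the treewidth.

4

A width-4 tree decomposition is:
Bags: B1 = {1, 4, 5, 6, 7}  B2 = {0, 4, 5, 6, 7}  B3 = {1, 2, 5, 6, 7}  B4 = {1, 2, 3, 5, 6}
Tree: B1–B2, B1–B3, B3–B4
Every bag has size at most 5, so the width is 5 − 1 = 4 and tw(G) ≤ 4. On the other hand G contains the 5-clique {0, 4, 5, 6, 7}. A clique must lie in a single bag of any decomposition, so no decomposition can have width below 4. The upper and lower bounds meet at 4, so that is the treewidth.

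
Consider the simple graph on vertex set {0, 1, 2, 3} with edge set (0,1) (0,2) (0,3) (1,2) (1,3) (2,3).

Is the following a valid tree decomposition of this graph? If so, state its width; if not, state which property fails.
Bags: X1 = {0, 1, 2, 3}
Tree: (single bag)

Every vertex of G appears in some bag (union = {0, 1, 2, 3}); every edge is covered by a bag; and for each vertex v the set of bags containing v is connected in the bag tree. The decomposition is therefore valid. The largest bag has 4 vertices, so the width is 3.

Yes; width 3.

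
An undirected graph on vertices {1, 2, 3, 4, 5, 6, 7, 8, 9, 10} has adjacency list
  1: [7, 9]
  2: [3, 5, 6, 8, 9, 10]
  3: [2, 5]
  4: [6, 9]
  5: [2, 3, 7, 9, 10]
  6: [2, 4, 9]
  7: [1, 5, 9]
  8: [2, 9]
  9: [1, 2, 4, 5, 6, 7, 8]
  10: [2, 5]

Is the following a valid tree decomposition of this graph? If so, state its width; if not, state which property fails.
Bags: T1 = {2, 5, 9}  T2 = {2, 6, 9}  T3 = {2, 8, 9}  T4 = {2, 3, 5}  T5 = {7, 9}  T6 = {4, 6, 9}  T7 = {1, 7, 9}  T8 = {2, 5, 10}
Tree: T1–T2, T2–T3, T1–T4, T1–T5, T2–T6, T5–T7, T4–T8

A tree decomposition must satisfy three properties: every vertex lies in some bag; for every edge, both endpoints lie together in some bag; and for every vertex, the bags containing it form a connected subtree. Here edge (5,7) lies in no bag, so the decomposition is invalid.

No — edge (5,7) lies in no bag.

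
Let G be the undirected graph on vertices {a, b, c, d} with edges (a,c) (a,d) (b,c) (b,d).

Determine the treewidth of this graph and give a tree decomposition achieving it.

Treewidth 2.
One such decomposition:
Bags: B1 = {b, c, d}  B2 = {a, c, d}
Tree: B1–B2

The largest bag has 3 vertices, giving width 2; this decomposition certifies tw(G) ≤ 2. For the lower bound, G contains the cycle d–b–c–a–d, so G is not a forest; only forests have treewidth ≤ 1, hence tw(G) ≥ 2. Combining the bounds, tw(G) = 2.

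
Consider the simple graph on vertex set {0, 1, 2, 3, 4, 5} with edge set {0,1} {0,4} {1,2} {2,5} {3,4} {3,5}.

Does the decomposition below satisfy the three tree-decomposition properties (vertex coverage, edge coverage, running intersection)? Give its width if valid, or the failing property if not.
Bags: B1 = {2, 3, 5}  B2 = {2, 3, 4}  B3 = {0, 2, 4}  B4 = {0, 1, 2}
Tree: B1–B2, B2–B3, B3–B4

Vertex coverage: the bags together contain {0, 1, 2, 3, 4, 5}, the full vertex set. Edge coverage: each edge of G has both endpoints in at least one bag. Running intersection: for every vertex, the bags containing it form a connected subtree. All three properties hold, so this is a valid tree decomposition of width max|bag| − 1 = 2, and hence tw(G) ≤ 2.

Yes; width 2.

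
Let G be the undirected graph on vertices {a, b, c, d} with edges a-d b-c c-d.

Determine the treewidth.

1

A width-1 tree decomposition is:
Bags: B1 = {b, c}  B2 = {c, d}  B3 = {a, d}
Tree: B1–B2, B2–B3
The largest bag has 2 vertices, giving width 1; this decomposition certifies tw(G) ≤ 1. Any graph with an edge has treewidth ≥ 1, and G has the edge c–b. Therefore the treewidth is 1.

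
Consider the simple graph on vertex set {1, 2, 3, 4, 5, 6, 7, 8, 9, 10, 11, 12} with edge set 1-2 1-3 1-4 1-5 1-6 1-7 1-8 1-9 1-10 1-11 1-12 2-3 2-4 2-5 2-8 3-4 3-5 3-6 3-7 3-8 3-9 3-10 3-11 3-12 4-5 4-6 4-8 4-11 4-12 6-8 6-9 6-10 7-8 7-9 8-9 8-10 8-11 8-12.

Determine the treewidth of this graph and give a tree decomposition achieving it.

The largest bag has 5 vertices, giving width 4; this decomposition certifies tw(G) ≤ 4. Conversely, {1, 3, 6, 8, 9} is a clique of size 5, and the vertices of any clique must share a bag in every tree decomposition; so some bag has ≥ 5 vertices and tw(G) ≥ 4. The upper and lower bounds meet at 4, so that is the treewidth.

Treewidth 4.
One optimal decomposition is:
Bags: B1 = {1, 3, 4, 8, 12}  B2 = {1, 3, 4, 6, 8}  B3 = {1, 3, 4, 8, 11}  B4 = {1, 2, 3, 4, 8}  B5 = {1, 3, 6, 8, 9}  B6 = {1, 2, 3, 4, 5}  B7 = {1, 3, 6, 8, 10}  B8 = {1, 3, 7, 8, 9}
Tree: B1–B2, B1–B3, B3–B4, B2–B5, B4–B6, B5–B7, B5–B8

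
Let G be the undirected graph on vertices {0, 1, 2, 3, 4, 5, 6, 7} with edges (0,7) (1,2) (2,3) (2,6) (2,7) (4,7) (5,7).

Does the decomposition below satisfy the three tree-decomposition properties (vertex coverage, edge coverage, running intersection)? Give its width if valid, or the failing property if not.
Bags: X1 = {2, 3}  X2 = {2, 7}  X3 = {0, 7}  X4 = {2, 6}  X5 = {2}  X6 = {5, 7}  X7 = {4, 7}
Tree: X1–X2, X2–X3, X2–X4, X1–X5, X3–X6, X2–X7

A tree decomposition must satisfy three properties: every vertex lies in some bag; for every edge, both endpoints lie together in some bag; and for every vertex, the bags containing it form a connected subtree. Here vertex 1 appears in no bag, so the decomposition is invalid.

No — vertex 1 appears in no bag.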